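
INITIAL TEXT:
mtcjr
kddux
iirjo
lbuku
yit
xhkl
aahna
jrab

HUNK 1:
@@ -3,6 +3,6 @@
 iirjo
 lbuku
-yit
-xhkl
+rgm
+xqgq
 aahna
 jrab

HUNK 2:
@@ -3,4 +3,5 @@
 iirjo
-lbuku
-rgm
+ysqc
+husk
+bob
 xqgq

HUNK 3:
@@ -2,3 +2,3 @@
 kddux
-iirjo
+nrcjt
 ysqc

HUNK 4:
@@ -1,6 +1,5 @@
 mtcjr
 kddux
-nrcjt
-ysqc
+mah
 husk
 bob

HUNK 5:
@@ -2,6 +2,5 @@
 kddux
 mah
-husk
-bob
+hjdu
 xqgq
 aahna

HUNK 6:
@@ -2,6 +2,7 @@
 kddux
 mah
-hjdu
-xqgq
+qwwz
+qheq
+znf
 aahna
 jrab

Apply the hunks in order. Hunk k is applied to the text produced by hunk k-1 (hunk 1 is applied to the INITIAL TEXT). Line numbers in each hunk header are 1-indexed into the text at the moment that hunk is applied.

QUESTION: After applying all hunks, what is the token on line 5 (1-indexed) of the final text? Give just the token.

Hunk 1: at line 3 remove [yit,xhkl] add [rgm,xqgq] -> 8 lines: mtcjr kddux iirjo lbuku rgm xqgq aahna jrab
Hunk 2: at line 3 remove [lbuku,rgm] add [ysqc,husk,bob] -> 9 lines: mtcjr kddux iirjo ysqc husk bob xqgq aahna jrab
Hunk 3: at line 2 remove [iirjo] add [nrcjt] -> 9 lines: mtcjr kddux nrcjt ysqc husk bob xqgq aahna jrab
Hunk 4: at line 1 remove [nrcjt,ysqc] add [mah] -> 8 lines: mtcjr kddux mah husk bob xqgq aahna jrab
Hunk 5: at line 2 remove [husk,bob] add [hjdu] -> 7 lines: mtcjr kddux mah hjdu xqgq aahna jrab
Hunk 6: at line 2 remove [hjdu,xqgq] add [qwwz,qheq,znf] -> 8 lines: mtcjr kddux mah qwwz qheq znf aahna jrab
Final line 5: qheq

Answer: qheq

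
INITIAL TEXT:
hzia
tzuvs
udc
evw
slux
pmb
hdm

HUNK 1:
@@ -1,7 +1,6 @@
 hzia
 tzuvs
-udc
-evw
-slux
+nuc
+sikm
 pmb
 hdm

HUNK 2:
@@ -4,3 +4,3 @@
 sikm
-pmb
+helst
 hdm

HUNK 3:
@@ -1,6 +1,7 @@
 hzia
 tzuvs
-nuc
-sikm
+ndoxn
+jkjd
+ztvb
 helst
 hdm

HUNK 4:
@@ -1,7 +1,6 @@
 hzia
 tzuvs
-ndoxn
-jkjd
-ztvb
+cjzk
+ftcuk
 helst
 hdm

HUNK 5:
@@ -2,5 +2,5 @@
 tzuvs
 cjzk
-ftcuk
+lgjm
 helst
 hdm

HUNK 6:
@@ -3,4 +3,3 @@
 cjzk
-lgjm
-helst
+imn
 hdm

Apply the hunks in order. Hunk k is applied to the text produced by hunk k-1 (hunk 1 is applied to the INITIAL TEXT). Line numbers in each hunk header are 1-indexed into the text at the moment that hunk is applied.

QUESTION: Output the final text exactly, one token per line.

Hunk 1: at line 1 remove [udc,evw,slux] add [nuc,sikm] -> 6 lines: hzia tzuvs nuc sikm pmb hdm
Hunk 2: at line 4 remove [pmb] add [helst] -> 6 lines: hzia tzuvs nuc sikm helst hdm
Hunk 3: at line 1 remove [nuc,sikm] add [ndoxn,jkjd,ztvb] -> 7 lines: hzia tzuvs ndoxn jkjd ztvb helst hdm
Hunk 4: at line 1 remove [ndoxn,jkjd,ztvb] add [cjzk,ftcuk] -> 6 lines: hzia tzuvs cjzk ftcuk helst hdm
Hunk 5: at line 2 remove [ftcuk] add [lgjm] -> 6 lines: hzia tzuvs cjzk lgjm helst hdm
Hunk 6: at line 3 remove [lgjm,helst] add [imn] -> 5 lines: hzia tzuvs cjzk imn hdm

Answer: hzia
tzuvs
cjzk
imn
hdm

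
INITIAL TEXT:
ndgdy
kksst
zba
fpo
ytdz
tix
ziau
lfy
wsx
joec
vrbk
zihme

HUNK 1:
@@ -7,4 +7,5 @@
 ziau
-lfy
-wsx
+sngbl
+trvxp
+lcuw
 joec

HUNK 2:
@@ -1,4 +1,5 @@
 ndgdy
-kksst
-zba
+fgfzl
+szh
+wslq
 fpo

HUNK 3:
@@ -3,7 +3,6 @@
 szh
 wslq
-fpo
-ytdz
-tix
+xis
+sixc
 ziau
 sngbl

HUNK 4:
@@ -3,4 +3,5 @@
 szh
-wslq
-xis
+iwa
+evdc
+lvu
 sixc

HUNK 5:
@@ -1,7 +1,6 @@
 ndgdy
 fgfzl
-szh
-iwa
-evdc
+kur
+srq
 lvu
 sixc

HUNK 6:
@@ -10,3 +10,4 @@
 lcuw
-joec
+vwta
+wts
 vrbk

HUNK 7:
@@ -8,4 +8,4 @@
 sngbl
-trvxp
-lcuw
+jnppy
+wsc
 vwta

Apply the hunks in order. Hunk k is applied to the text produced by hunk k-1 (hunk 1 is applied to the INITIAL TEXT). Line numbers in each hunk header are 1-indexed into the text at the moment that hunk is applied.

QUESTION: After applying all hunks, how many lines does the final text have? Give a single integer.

Hunk 1: at line 7 remove [lfy,wsx] add [sngbl,trvxp,lcuw] -> 13 lines: ndgdy kksst zba fpo ytdz tix ziau sngbl trvxp lcuw joec vrbk zihme
Hunk 2: at line 1 remove [kksst,zba] add [fgfzl,szh,wslq] -> 14 lines: ndgdy fgfzl szh wslq fpo ytdz tix ziau sngbl trvxp lcuw joec vrbk zihme
Hunk 3: at line 3 remove [fpo,ytdz,tix] add [xis,sixc] -> 13 lines: ndgdy fgfzl szh wslq xis sixc ziau sngbl trvxp lcuw joec vrbk zihme
Hunk 4: at line 3 remove [wslq,xis] add [iwa,evdc,lvu] -> 14 lines: ndgdy fgfzl szh iwa evdc lvu sixc ziau sngbl trvxp lcuw joec vrbk zihme
Hunk 5: at line 1 remove [szh,iwa,evdc] add [kur,srq] -> 13 lines: ndgdy fgfzl kur srq lvu sixc ziau sngbl trvxp lcuw joec vrbk zihme
Hunk 6: at line 10 remove [joec] add [vwta,wts] -> 14 lines: ndgdy fgfzl kur srq lvu sixc ziau sngbl trvxp lcuw vwta wts vrbk zihme
Hunk 7: at line 8 remove [trvxp,lcuw] add [jnppy,wsc] -> 14 lines: ndgdy fgfzl kur srq lvu sixc ziau sngbl jnppy wsc vwta wts vrbk zihme
Final line count: 14

Answer: 14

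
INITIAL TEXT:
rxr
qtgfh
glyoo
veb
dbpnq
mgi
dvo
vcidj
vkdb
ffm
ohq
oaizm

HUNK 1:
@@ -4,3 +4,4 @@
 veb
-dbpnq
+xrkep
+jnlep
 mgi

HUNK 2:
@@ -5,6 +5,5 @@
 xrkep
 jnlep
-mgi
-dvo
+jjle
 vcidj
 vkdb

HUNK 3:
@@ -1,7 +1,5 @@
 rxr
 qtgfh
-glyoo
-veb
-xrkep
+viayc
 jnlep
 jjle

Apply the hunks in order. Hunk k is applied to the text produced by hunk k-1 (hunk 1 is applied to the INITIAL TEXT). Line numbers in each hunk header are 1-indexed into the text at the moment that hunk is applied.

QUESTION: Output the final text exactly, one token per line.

Hunk 1: at line 4 remove [dbpnq] add [xrkep,jnlep] -> 13 lines: rxr qtgfh glyoo veb xrkep jnlep mgi dvo vcidj vkdb ffm ohq oaizm
Hunk 2: at line 5 remove [mgi,dvo] add [jjle] -> 12 lines: rxr qtgfh glyoo veb xrkep jnlep jjle vcidj vkdb ffm ohq oaizm
Hunk 3: at line 1 remove [glyoo,veb,xrkep] add [viayc] -> 10 lines: rxr qtgfh viayc jnlep jjle vcidj vkdb ffm ohq oaizm

Answer: rxr
qtgfh
viayc
jnlep
jjle
vcidj
vkdb
ffm
ohq
oaizm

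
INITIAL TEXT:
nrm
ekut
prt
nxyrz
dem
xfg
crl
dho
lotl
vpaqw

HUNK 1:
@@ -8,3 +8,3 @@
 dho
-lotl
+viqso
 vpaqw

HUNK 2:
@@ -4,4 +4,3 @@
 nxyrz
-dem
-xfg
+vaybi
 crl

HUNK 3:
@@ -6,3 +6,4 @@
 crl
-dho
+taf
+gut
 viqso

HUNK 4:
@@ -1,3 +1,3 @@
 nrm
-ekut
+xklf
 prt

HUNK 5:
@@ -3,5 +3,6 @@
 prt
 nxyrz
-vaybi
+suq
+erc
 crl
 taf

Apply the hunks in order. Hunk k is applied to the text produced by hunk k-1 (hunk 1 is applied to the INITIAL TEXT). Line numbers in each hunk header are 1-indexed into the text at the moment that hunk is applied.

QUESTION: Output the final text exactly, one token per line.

Answer: nrm
xklf
prt
nxyrz
suq
erc
crl
taf
gut
viqso
vpaqw

Derivation:
Hunk 1: at line 8 remove [lotl] add [viqso] -> 10 lines: nrm ekut prt nxyrz dem xfg crl dho viqso vpaqw
Hunk 2: at line 4 remove [dem,xfg] add [vaybi] -> 9 lines: nrm ekut prt nxyrz vaybi crl dho viqso vpaqw
Hunk 3: at line 6 remove [dho] add [taf,gut] -> 10 lines: nrm ekut prt nxyrz vaybi crl taf gut viqso vpaqw
Hunk 4: at line 1 remove [ekut] add [xklf] -> 10 lines: nrm xklf prt nxyrz vaybi crl taf gut viqso vpaqw
Hunk 5: at line 3 remove [vaybi] add [suq,erc] -> 11 lines: nrm xklf prt nxyrz suq erc crl taf gut viqso vpaqw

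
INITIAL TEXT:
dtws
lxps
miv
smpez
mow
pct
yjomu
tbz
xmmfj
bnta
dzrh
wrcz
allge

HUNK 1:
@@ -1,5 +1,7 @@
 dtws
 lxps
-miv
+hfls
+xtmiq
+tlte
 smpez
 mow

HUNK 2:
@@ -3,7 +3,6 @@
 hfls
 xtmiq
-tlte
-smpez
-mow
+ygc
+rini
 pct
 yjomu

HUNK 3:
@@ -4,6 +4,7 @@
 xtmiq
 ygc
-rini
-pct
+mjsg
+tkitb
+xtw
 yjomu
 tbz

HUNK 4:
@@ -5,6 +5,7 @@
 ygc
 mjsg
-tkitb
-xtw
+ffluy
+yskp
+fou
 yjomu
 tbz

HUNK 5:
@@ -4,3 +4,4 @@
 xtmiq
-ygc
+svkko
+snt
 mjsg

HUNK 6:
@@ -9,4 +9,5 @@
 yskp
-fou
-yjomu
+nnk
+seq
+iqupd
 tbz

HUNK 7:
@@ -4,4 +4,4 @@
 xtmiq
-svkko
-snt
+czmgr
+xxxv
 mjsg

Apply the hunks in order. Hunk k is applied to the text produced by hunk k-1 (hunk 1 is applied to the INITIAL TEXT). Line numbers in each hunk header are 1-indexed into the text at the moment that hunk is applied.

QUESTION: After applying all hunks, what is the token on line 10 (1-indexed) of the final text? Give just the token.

Hunk 1: at line 1 remove [miv] add [hfls,xtmiq,tlte] -> 15 lines: dtws lxps hfls xtmiq tlte smpez mow pct yjomu tbz xmmfj bnta dzrh wrcz allge
Hunk 2: at line 3 remove [tlte,smpez,mow] add [ygc,rini] -> 14 lines: dtws lxps hfls xtmiq ygc rini pct yjomu tbz xmmfj bnta dzrh wrcz allge
Hunk 3: at line 4 remove [rini,pct] add [mjsg,tkitb,xtw] -> 15 lines: dtws lxps hfls xtmiq ygc mjsg tkitb xtw yjomu tbz xmmfj bnta dzrh wrcz allge
Hunk 4: at line 5 remove [tkitb,xtw] add [ffluy,yskp,fou] -> 16 lines: dtws lxps hfls xtmiq ygc mjsg ffluy yskp fou yjomu tbz xmmfj bnta dzrh wrcz allge
Hunk 5: at line 4 remove [ygc] add [svkko,snt] -> 17 lines: dtws lxps hfls xtmiq svkko snt mjsg ffluy yskp fou yjomu tbz xmmfj bnta dzrh wrcz allge
Hunk 6: at line 9 remove [fou,yjomu] add [nnk,seq,iqupd] -> 18 lines: dtws lxps hfls xtmiq svkko snt mjsg ffluy yskp nnk seq iqupd tbz xmmfj bnta dzrh wrcz allge
Hunk 7: at line 4 remove [svkko,snt] add [czmgr,xxxv] -> 18 lines: dtws lxps hfls xtmiq czmgr xxxv mjsg ffluy yskp nnk seq iqupd tbz xmmfj bnta dzrh wrcz allge
Final line 10: nnk

Answer: nnk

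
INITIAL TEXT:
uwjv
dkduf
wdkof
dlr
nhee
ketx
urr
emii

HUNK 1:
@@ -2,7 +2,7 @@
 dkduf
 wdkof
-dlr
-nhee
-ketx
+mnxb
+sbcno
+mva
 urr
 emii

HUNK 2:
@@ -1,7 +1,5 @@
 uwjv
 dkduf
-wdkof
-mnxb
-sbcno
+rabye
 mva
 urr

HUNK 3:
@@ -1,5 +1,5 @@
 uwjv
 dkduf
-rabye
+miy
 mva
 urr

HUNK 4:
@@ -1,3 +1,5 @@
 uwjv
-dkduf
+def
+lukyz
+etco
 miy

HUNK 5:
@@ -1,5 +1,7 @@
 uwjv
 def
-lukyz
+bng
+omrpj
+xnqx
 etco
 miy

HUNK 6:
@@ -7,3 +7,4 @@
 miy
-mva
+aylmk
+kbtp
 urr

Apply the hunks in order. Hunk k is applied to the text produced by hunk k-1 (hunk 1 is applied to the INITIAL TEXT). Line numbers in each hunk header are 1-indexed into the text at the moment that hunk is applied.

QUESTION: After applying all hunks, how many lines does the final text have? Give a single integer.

Answer: 11

Derivation:
Hunk 1: at line 2 remove [dlr,nhee,ketx] add [mnxb,sbcno,mva] -> 8 lines: uwjv dkduf wdkof mnxb sbcno mva urr emii
Hunk 2: at line 1 remove [wdkof,mnxb,sbcno] add [rabye] -> 6 lines: uwjv dkduf rabye mva urr emii
Hunk 3: at line 1 remove [rabye] add [miy] -> 6 lines: uwjv dkduf miy mva urr emii
Hunk 4: at line 1 remove [dkduf] add [def,lukyz,etco] -> 8 lines: uwjv def lukyz etco miy mva urr emii
Hunk 5: at line 1 remove [lukyz] add [bng,omrpj,xnqx] -> 10 lines: uwjv def bng omrpj xnqx etco miy mva urr emii
Hunk 6: at line 7 remove [mva] add [aylmk,kbtp] -> 11 lines: uwjv def bng omrpj xnqx etco miy aylmk kbtp urr emii
Final line count: 11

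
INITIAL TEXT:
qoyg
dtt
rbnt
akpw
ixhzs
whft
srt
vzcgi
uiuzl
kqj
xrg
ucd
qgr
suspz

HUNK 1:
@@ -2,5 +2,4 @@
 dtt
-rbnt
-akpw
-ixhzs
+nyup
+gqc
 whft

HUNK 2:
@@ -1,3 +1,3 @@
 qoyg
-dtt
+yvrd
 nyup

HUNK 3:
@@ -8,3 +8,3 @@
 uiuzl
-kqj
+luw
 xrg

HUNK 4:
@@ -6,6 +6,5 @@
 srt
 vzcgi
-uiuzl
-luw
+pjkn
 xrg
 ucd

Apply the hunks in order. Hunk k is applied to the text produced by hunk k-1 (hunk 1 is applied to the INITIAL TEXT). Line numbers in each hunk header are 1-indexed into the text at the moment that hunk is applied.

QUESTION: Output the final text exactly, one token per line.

Hunk 1: at line 2 remove [rbnt,akpw,ixhzs] add [nyup,gqc] -> 13 lines: qoyg dtt nyup gqc whft srt vzcgi uiuzl kqj xrg ucd qgr suspz
Hunk 2: at line 1 remove [dtt] add [yvrd] -> 13 lines: qoyg yvrd nyup gqc whft srt vzcgi uiuzl kqj xrg ucd qgr suspz
Hunk 3: at line 8 remove [kqj] add [luw] -> 13 lines: qoyg yvrd nyup gqc whft srt vzcgi uiuzl luw xrg ucd qgr suspz
Hunk 4: at line 6 remove [uiuzl,luw] add [pjkn] -> 12 lines: qoyg yvrd nyup gqc whft srt vzcgi pjkn xrg ucd qgr suspz

Answer: qoyg
yvrd
nyup
gqc
whft
srt
vzcgi
pjkn
xrg
ucd
qgr
suspz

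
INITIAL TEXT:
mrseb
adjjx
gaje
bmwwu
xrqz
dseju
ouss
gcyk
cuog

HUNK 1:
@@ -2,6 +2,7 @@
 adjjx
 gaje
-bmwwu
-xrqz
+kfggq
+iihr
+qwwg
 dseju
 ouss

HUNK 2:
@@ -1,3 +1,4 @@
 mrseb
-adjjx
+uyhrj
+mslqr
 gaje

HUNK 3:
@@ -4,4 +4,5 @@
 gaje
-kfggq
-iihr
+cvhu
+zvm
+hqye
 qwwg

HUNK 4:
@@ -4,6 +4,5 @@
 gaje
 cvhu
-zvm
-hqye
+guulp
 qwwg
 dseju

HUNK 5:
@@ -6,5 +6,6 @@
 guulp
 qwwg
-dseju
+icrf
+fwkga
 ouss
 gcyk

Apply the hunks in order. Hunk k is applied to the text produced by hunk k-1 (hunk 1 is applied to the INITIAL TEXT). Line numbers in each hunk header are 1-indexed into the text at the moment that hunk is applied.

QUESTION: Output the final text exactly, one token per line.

Answer: mrseb
uyhrj
mslqr
gaje
cvhu
guulp
qwwg
icrf
fwkga
ouss
gcyk
cuog

Derivation:
Hunk 1: at line 2 remove [bmwwu,xrqz] add [kfggq,iihr,qwwg] -> 10 lines: mrseb adjjx gaje kfggq iihr qwwg dseju ouss gcyk cuog
Hunk 2: at line 1 remove [adjjx] add [uyhrj,mslqr] -> 11 lines: mrseb uyhrj mslqr gaje kfggq iihr qwwg dseju ouss gcyk cuog
Hunk 3: at line 4 remove [kfggq,iihr] add [cvhu,zvm,hqye] -> 12 lines: mrseb uyhrj mslqr gaje cvhu zvm hqye qwwg dseju ouss gcyk cuog
Hunk 4: at line 4 remove [zvm,hqye] add [guulp] -> 11 lines: mrseb uyhrj mslqr gaje cvhu guulp qwwg dseju ouss gcyk cuog
Hunk 5: at line 6 remove [dseju] add [icrf,fwkga] -> 12 lines: mrseb uyhrj mslqr gaje cvhu guulp qwwg icrf fwkga ouss gcyk cuog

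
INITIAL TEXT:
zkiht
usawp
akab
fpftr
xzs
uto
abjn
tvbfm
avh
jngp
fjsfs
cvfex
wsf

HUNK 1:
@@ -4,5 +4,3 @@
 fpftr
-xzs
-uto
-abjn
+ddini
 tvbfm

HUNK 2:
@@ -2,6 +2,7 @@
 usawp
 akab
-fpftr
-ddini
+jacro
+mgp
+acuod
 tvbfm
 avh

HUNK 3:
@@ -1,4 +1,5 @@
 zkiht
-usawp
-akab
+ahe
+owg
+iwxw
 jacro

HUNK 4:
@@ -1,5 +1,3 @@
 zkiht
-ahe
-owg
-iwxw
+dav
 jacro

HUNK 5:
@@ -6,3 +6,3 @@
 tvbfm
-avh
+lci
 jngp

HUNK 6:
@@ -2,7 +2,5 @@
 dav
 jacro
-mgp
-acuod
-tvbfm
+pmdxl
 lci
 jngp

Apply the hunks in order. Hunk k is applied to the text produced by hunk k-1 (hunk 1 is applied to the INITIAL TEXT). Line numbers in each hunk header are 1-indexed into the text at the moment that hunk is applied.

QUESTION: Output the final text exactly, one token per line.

Hunk 1: at line 4 remove [xzs,uto,abjn] add [ddini] -> 11 lines: zkiht usawp akab fpftr ddini tvbfm avh jngp fjsfs cvfex wsf
Hunk 2: at line 2 remove [fpftr,ddini] add [jacro,mgp,acuod] -> 12 lines: zkiht usawp akab jacro mgp acuod tvbfm avh jngp fjsfs cvfex wsf
Hunk 3: at line 1 remove [usawp,akab] add [ahe,owg,iwxw] -> 13 lines: zkiht ahe owg iwxw jacro mgp acuod tvbfm avh jngp fjsfs cvfex wsf
Hunk 4: at line 1 remove [ahe,owg,iwxw] add [dav] -> 11 lines: zkiht dav jacro mgp acuod tvbfm avh jngp fjsfs cvfex wsf
Hunk 5: at line 6 remove [avh] add [lci] -> 11 lines: zkiht dav jacro mgp acuod tvbfm lci jngp fjsfs cvfex wsf
Hunk 6: at line 2 remove [mgp,acuod,tvbfm] add [pmdxl] -> 9 lines: zkiht dav jacro pmdxl lci jngp fjsfs cvfex wsf

Answer: zkiht
dav
jacro
pmdxl
lci
jngp
fjsfs
cvfex
wsf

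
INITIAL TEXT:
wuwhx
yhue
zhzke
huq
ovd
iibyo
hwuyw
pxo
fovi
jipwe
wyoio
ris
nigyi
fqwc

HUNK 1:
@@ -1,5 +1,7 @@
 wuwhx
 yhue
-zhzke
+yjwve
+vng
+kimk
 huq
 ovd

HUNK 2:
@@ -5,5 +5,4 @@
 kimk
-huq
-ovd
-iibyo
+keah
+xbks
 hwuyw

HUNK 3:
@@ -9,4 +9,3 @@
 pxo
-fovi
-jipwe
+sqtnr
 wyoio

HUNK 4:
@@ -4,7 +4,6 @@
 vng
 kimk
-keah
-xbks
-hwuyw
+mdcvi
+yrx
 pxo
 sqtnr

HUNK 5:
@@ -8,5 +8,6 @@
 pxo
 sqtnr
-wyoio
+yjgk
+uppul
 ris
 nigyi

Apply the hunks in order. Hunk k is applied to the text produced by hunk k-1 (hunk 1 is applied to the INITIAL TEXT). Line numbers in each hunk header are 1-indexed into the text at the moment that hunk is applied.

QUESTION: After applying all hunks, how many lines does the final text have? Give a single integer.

Hunk 1: at line 1 remove [zhzke] add [yjwve,vng,kimk] -> 16 lines: wuwhx yhue yjwve vng kimk huq ovd iibyo hwuyw pxo fovi jipwe wyoio ris nigyi fqwc
Hunk 2: at line 5 remove [huq,ovd,iibyo] add [keah,xbks] -> 15 lines: wuwhx yhue yjwve vng kimk keah xbks hwuyw pxo fovi jipwe wyoio ris nigyi fqwc
Hunk 3: at line 9 remove [fovi,jipwe] add [sqtnr] -> 14 lines: wuwhx yhue yjwve vng kimk keah xbks hwuyw pxo sqtnr wyoio ris nigyi fqwc
Hunk 4: at line 4 remove [keah,xbks,hwuyw] add [mdcvi,yrx] -> 13 lines: wuwhx yhue yjwve vng kimk mdcvi yrx pxo sqtnr wyoio ris nigyi fqwc
Hunk 5: at line 8 remove [wyoio] add [yjgk,uppul] -> 14 lines: wuwhx yhue yjwve vng kimk mdcvi yrx pxo sqtnr yjgk uppul ris nigyi fqwc
Final line count: 14

Answer: 14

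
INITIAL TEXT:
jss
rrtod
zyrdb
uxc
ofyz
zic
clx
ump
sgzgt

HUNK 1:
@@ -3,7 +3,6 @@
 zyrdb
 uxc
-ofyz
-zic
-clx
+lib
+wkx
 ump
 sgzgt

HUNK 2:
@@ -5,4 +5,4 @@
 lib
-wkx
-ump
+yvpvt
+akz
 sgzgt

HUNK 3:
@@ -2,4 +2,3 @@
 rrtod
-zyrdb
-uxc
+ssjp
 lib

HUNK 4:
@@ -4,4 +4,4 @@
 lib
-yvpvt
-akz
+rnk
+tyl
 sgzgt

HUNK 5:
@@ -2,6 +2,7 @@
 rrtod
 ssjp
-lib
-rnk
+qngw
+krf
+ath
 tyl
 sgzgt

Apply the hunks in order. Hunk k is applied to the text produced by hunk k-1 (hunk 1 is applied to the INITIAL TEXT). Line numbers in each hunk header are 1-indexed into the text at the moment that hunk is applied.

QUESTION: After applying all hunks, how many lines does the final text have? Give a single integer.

Answer: 8

Derivation:
Hunk 1: at line 3 remove [ofyz,zic,clx] add [lib,wkx] -> 8 lines: jss rrtod zyrdb uxc lib wkx ump sgzgt
Hunk 2: at line 5 remove [wkx,ump] add [yvpvt,akz] -> 8 lines: jss rrtod zyrdb uxc lib yvpvt akz sgzgt
Hunk 3: at line 2 remove [zyrdb,uxc] add [ssjp] -> 7 lines: jss rrtod ssjp lib yvpvt akz sgzgt
Hunk 4: at line 4 remove [yvpvt,akz] add [rnk,tyl] -> 7 lines: jss rrtod ssjp lib rnk tyl sgzgt
Hunk 5: at line 2 remove [lib,rnk] add [qngw,krf,ath] -> 8 lines: jss rrtod ssjp qngw krf ath tyl sgzgt
Final line count: 8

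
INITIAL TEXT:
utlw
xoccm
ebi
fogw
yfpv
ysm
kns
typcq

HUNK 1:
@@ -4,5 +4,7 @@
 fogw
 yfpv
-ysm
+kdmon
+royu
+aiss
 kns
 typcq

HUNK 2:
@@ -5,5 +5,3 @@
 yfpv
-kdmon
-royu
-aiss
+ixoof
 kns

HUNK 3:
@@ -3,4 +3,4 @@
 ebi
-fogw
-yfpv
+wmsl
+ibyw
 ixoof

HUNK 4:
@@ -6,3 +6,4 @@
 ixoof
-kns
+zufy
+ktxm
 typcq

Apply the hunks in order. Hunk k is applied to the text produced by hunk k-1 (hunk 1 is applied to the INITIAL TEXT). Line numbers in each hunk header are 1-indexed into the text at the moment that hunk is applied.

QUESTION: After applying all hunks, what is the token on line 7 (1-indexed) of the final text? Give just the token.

Hunk 1: at line 4 remove [ysm] add [kdmon,royu,aiss] -> 10 lines: utlw xoccm ebi fogw yfpv kdmon royu aiss kns typcq
Hunk 2: at line 5 remove [kdmon,royu,aiss] add [ixoof] -> 8 lines: utlw xoccm ebi fogw yfpv ixoof kns typcq
Hunk 3: at line 3 remove [fogw,yfpv] add [wmsl,ibyw] -> 8 lines: utlw xoccm ebi wmsl ibyw ixoof kns typcq
Hunk 4: at line 6 remove [kns] add [zufy,ktxm] -> 9 lines: utlw xoccm ebi wmsl ibyw ixoof zufy ktxm typcq
Final line 7: zufy

Answer: zufy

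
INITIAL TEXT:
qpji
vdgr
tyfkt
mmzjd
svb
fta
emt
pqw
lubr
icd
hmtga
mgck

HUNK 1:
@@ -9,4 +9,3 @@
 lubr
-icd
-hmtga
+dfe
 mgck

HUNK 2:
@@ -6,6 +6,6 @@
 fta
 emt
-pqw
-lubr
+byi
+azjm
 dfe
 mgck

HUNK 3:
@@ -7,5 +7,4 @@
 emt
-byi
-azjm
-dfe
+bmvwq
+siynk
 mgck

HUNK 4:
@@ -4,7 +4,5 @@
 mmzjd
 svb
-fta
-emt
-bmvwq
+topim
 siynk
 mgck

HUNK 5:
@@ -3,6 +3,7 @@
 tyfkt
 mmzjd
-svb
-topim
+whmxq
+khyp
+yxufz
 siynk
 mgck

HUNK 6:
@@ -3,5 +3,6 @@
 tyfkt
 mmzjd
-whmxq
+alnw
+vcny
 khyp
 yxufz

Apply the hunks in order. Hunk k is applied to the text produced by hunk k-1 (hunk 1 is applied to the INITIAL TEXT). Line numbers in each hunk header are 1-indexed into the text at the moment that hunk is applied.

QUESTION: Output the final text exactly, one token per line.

Answer: qpji
vdgr
tyfkt
mmzjd
alnw
vcny
khyp
yxufz
siynk
mgck

Derivation:
Hunk 1: at line 9 remove [icd,hmtga] add [dfe] -> 11 lines: qpji vdgr tyfkt mmzjd svb fta emt pqw lubr dfe mgck
Hunk 2: at line 6 remove [pqw,lubr] add [byi,azjm] -> 11 lines: qpji vdgr tyfkt mmzjd svb fta emt byi azjm dfe mgck
Hunk 3: at line 7 remove [byi,azjm,dfe] add [bmvwq,siynk] -> 10 lines: qpji vdgr tyfkt mmzjd svb fta emt bmvwq siynk mgck
Hunk 4: at line 4 remove [fta,emt,bmvwq] add [topim] -> 8 lines: qpji vdgr tyfkt mmzjd svb topim siynk mgck
Hunk 5: at line 3 remove [svb,topim] add [whmxq,khyp,yxufz] -> 9 lines: qpji vdgr tyfkt mmzjd whmxq khyp yxufz siynk mgck
Hunk 6: at line 3 remove [whmxq] add [alnw,vcny] -> 10 lines: qpji vdgr tyfkt mmzjd alnw vcny khyp yxufz siynk mgck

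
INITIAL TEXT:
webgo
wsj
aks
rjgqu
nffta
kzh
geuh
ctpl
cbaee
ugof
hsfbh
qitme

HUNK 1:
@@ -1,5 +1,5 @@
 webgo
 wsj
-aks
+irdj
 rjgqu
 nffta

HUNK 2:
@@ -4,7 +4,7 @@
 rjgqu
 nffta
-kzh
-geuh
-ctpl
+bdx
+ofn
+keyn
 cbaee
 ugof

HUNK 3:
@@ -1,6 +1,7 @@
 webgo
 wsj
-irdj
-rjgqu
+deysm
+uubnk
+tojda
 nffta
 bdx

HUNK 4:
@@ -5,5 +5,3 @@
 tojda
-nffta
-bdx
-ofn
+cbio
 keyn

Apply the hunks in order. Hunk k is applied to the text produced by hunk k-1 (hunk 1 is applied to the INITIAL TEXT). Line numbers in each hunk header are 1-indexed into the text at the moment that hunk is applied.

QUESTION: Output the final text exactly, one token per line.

Hunk 1: at line 1 remove [aks] add [irdj] -> 12 lines: webgo wsj irdj rjgqu nffta kzh geuh ctpl cbaee ugof hsfbh qitme
Hunk 2: at line 4 remove [kzh,geuh,ctpl] add [bdx,ofn,keyn] -> 12 lines: webgo wsj irdj rjgqu nffta bdx ofn keyn cbaee ugof hsfbh qitme
Hunk 3: at line 1 remove [irdj,rjgqu] add [deysm,uubnk,tojda] -> 13 lines: webgo wsj deysm uubnk tojda nffta bdx ofn keyn cbaee ugof hsfbh qitme
Hunk 4: at line 5 remove [nffta,bdx,ofn] add [cbio] -> 11 lines: webgo wsj deysm uubnk tojda cbio keyn cbaee ugof hsfbh qitme

Answer: webgo
wsj
deysm
uubnk
tojda
cbio
keyn
cbaee
ugof
hsfbh
qitme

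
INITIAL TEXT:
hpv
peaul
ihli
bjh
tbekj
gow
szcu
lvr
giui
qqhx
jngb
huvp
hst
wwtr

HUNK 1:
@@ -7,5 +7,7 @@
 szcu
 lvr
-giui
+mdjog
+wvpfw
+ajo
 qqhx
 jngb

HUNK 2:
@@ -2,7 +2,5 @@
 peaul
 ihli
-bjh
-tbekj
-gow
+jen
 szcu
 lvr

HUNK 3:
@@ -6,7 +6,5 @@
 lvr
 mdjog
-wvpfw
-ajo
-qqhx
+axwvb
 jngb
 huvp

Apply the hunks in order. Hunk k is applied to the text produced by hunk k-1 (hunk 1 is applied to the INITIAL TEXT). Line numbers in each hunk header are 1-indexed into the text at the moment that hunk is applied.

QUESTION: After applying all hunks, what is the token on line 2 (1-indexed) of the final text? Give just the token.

Answer: peaul

Derivation:
Hunk 1: at line 7 remove [giui] add [mdjog,wvpfw,ajo] -> 16 lines: hpv peaul ihli bjh tbekj gow szcu lvr mdjog wvpfw ajo qqhx jngb huvp hst wwtr
Hunk 2: at line 2 remove [bjh,tbekj,gow] add [jen] -> 14 lines: hpv peaul ihli jen szcu lvr mdjog wvpfw ajo qqhx jngb huvp hst wwtr
Hunk 3: at line 6 remove [wvpfw,ajo,qqhx] add [axwvb] -> 12 lines: hpv peaul ihli jen szcu lvr mdjog axwvb jngb huvp hst wwtr
Final line 2: peaul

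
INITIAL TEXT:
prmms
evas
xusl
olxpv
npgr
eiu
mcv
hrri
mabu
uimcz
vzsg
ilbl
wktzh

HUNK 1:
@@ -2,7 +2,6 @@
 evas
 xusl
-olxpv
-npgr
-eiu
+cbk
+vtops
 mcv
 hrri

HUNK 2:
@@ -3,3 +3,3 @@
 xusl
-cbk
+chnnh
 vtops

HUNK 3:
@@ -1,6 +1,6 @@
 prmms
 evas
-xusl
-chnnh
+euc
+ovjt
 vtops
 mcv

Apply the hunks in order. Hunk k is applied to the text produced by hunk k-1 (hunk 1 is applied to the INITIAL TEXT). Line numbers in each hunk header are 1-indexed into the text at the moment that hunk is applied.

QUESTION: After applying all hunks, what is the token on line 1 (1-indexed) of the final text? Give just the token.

Answer: prmms

Derivation:
Hunk 1: at line 2 remove [olxpv,npgr,eiu] add [cbk,vtops] -> 12 lines: prmms evas xusl cbk vtops mcv hrri mabu uimcz vzsg ilbl wktzh
Hunk 2: at line 3 remove [cbk] add [chnnh] -> 12 lines: prmms evas xusl chnnh vtops mcv hrri mabu uimcz vzsg ilbl wktzh
Hunk 3: at line 1 remove [xusl,chnnh] add [euc,ovjt] -> 12 lines: prmms evas euc ovjt vtops mcv hrri mabu uimcz vzsg ilbl wktzh
Final line 1: prmms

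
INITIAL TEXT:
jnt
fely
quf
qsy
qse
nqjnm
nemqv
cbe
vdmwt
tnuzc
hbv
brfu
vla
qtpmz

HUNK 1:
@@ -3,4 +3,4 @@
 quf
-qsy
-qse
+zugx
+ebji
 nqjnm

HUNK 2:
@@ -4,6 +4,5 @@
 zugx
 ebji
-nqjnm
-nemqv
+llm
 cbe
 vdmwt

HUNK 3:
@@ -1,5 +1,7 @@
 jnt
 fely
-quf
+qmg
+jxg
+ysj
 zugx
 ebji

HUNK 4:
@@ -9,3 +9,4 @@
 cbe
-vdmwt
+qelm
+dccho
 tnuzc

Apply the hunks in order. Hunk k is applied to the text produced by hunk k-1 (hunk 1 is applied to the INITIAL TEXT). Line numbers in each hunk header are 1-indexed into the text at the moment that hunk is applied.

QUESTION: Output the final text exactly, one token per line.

Answer: jnt
fely
qmg
jxg
ysj
zugx
ebji
llm
cbe
qelm
dccho
tnuzc
hbv
brfu
vla
qtpmz

Derivation:
Hunk 1: at line 3 remove [qsy,qse] add [zugx,ebji] -> 14 lines: jnt fely quf zugx ebji nqjnm nemqv cbe vdmwt tnuzc hbv brfu vla qtpmz
Hunk 2: at line 4 remove [nqjnm,nemqv] add [llm] -> 13 lines: jnt fely quf zugx ebji llm cbe vdmwt tnuzc hbv brfu vla qtpmz
Hunk 3: at line 1 remove [quf] add [qmg,jxg,ysj] -> 15 lines: jnt fely qmg jxg ysj zugx ebji llm cbe vdmwt tnuzc hbv brfu vla qtpmz
Hunk 4: at line 9 remove [vdmwt] add [qelm,dccho] -> 16 lines: jnt fely qmg jxg ysj zugx ebji llm cbe qelm dccho tnuzc hbv brfu vla qtpmz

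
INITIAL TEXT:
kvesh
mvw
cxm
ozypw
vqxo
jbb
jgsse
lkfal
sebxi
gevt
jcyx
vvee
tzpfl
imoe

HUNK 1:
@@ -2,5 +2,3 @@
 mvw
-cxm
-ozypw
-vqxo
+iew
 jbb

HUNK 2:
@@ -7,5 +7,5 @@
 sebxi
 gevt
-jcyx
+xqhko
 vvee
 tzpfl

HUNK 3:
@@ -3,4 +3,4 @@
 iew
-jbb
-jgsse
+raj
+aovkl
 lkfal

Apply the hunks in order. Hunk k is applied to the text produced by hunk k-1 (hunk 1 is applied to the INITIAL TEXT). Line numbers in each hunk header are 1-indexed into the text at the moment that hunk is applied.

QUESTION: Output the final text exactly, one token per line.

Hunk 1: at line 2 remove [cxm,ozypw,vqxo] add [iew] -> 12 lines: kvesh mvw iew jbb jgsse lkfal sebxi gevt jcyx vvee tzpfl imoe
Hunk 2: at line 7 remove [jcyx] add [xqhko] -> 12 lines: kvesh mvw iew jbb jgsse lkfal sebxi gevt xqhko vvee tzpfl imoe
Hunk 3: at line 3 remove [jbb,jgsse] add [raj,aovkl] -> 12 lines: kvesh mvw iew raj aovkl lkfal sebxi gevt xqhko vvee tzpfl imoe

Answer: kvesh
mvw
iew
raj
aovkl
lkfal
sebxi
gevt
xqhko
vvee
tzpfl
imoe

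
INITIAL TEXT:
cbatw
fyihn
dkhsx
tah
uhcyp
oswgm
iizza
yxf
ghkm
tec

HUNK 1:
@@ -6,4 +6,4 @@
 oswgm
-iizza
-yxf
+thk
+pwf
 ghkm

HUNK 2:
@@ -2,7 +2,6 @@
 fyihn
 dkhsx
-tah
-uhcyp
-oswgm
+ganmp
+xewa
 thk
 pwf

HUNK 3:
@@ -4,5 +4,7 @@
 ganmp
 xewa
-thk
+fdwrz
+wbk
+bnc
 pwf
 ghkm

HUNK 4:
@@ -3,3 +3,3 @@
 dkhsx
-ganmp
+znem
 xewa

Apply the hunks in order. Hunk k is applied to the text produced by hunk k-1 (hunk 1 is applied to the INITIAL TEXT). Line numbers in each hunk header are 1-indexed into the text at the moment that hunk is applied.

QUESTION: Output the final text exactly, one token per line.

Answer: cbatw
fyihn
dkhsx
znem
xewa
fdwrz
wbk
bnc
pwf
ghkm
tec

Derivation:
Hunk 1: at line 6 remove [iizza,yxf] add [thk,pwf] -> 10 lines: cbatw fyihn dkhsx tah uhcyp oswgm thk pwf ghkm tec
Hunk 2: at line 2 remove [tah,uhcyp,oswgm] add [ganmp,xewa] -> 9 lines: cbatw fyihn dkhsx ganmp xewa thk pwf ghkm tec
Hunk 3: at line 4 remove [thk] add [fdwrz,wbk,bnc] -> 11 lines: cbatw fyihn dkhsx ganmp xewa fdwrz wbk bnc pwf ghkm tec
Hunk 4: at line 3 remove [ganmp] add [znem] -> 11 lines: cbatw fyihn dkhsx znem xewa fdwrz wbk bnc pwf ghkm tec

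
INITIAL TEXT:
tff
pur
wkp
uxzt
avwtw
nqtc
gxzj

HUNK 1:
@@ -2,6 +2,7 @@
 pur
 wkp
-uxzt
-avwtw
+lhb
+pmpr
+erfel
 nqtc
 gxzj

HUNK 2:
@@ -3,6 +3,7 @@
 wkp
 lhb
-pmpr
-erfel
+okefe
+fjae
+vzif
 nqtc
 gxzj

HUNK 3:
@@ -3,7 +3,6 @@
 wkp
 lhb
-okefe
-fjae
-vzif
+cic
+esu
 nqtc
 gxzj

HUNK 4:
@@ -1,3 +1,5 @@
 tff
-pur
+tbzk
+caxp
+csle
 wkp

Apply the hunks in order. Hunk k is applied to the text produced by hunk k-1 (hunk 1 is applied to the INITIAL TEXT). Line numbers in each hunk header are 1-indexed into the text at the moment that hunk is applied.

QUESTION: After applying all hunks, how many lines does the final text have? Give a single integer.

Hunk 1: at line 2 remove [uxzt,avwtw] add [lhb,pmpr,erfel] -> 8 lines: tff pur wkp lhb pmpr erfel nqtc gxzj
Hunk 2: at line 3 remove [pmpr,erfel] add [okefe,fjae,vzif] -> 9 lines: tff pur wkp lhb okefe fjae vzif nqtc gxzj
Hunk 3: at line 3 remove [okefe,fjae,vzif] add [cic,esu] -> 8 lines: tff pur wkp lhb cic esu nqtc gxzj
Hunk 4: at line 1 remove [pur] add [tbzk,caxp,csle] -> 10 lines: tff tbzk caxp csle wkp lhb cic esu nqtc gxzj
Final line count: 10

Answer: 10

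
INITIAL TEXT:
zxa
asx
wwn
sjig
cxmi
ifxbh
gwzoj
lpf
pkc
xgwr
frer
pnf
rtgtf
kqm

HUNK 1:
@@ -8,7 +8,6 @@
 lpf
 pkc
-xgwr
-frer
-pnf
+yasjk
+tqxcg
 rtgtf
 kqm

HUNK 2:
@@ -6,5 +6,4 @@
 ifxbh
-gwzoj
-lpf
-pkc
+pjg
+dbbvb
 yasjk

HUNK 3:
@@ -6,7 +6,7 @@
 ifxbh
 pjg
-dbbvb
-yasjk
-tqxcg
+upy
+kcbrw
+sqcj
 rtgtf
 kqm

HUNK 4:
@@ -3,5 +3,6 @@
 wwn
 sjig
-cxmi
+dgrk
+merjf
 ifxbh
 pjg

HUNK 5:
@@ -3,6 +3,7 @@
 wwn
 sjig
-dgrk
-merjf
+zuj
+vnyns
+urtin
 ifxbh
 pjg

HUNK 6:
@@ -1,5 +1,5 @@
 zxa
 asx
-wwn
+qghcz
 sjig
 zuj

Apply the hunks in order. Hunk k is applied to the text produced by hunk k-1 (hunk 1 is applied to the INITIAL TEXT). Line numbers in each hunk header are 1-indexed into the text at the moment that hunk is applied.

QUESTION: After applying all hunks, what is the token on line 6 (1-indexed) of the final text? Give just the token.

Hunk 1: at line 8 remove [xgwr,frer,pnf] add [yasjk,tqxcg] -> 13 lines: zxa asx wwn sjig cxmi ifxbh gwzoj lpf pkc yasjk tqxcg rtgtf kqm
Hunk 2: at line 6 remove [gwzoj,lpf,pkc] add [pjg,dbbvb] -> 12 lines: zxa asx wwn sjig cxmi ifxbh pjg dbbvb yasjk tqxcg rtgtf kqm
Hunk 3: at line 6 remove [dbbvb,yasjk,tqxcg] add [upy,kcbrw,sqcj] -> 12 lines: zxa asx wwn sjig cxmi ifxbh pjg upy kcbrw sqcj rtgtf kqm
Hunk 4: at line 3 remove [cxmi] add [dgrk,merjf] -> 13 lines: zxa asx wwn sjig dgrk merjf ifxbh pjg upy kcbrw sqcj rtgtf kqm
Hunk 5: at line 3 remove [dgrk,merjf] add [zuj,vnyns,urtin] -> 14 lines: zxa asx wwn sjig zuj vnyns urtin ifxbh pjg upy kcbrw sqcj rtgtf kqm
Hunk 6: at line 1 remove [wwn] add [qghcz] -> 14 lines: zxa asx qghcz sjig zuj vnyns urtin ifxbh pjg upy kcbrw sqcj rtgtf kqm
Final line 6: vnyns

Answer: vnyns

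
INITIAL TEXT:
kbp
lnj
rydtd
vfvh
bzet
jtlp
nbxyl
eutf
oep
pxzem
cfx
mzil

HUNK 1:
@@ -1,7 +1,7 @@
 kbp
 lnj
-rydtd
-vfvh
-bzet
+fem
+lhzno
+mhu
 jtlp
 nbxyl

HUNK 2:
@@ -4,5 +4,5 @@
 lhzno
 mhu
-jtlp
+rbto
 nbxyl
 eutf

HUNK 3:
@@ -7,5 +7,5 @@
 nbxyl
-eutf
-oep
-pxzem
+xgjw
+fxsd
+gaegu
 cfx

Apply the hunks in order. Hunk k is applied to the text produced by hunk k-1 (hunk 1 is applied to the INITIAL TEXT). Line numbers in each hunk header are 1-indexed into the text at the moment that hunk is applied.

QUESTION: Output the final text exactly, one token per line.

Answer: kbp
lnj
fem
lhzno
mhu
rbto
nbxyl
xgjw
fxsd
gaegu
cfx
mzil

Derivation:
Hunk 1: at line 1 remove [rydtd,vfvh,bzet] add [fem,lhzno,mhu] -> 12 lines: kbp lnj fem lhzno mhu jtlp nbxyl eutf oep pxzem cfx mzil
Hunk 2: at line 4 remove [jtlp] add [rbto] -> 12 lines: kbp lnj fem lhzno mhu rbto nbxyl eutf oep pxzem cfx mzil
Hunk 3: at line 7 remove [eutf,oep,pxzem] add [xgjw,fxsd,gaegu] -> 12 lines: kbp lnj fem lhzno mhu rbto nbxyl xgjw fxsd gaegu cfx mzil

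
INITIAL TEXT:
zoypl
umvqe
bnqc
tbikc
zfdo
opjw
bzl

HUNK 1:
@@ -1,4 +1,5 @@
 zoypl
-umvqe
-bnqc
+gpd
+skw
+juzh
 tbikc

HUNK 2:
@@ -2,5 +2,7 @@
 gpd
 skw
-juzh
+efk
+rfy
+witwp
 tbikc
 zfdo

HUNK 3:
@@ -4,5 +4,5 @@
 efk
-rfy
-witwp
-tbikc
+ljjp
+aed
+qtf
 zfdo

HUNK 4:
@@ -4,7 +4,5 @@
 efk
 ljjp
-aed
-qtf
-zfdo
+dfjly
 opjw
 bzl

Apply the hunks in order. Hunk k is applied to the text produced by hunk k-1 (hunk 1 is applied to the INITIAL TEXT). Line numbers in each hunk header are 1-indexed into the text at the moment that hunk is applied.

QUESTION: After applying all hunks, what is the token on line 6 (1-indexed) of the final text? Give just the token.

Answer: dfjly

Derivation:
Hunk 1: at line 1 remove [umvqe,bnqc] add [gpd,skw,juzh] -> 8 lines: zoypl gpd skw juzh tbikc zfdo opjw bzl
Hunk 2: at line 2 remove [juzh] add [efk,rfy,witwp] -> 10 lines: zoypl gpd skw efk rfy witwp tbikc zfdo opjw bzl
Hunk 3: at line 4 remove [rfy,witwp,tbikc] add [ljjp,aed,qtf] -> 10 lines: zoypl gpd skw efk ljjp aed qtf zfdo opjw bzl
Hunk 4: at line 4 remove [aed,qtf,zfdo] add [dfjly] -> 8 lines: zoypl gpd skw efk ljjp dfjly opjw bzl
Final line 6: dfjly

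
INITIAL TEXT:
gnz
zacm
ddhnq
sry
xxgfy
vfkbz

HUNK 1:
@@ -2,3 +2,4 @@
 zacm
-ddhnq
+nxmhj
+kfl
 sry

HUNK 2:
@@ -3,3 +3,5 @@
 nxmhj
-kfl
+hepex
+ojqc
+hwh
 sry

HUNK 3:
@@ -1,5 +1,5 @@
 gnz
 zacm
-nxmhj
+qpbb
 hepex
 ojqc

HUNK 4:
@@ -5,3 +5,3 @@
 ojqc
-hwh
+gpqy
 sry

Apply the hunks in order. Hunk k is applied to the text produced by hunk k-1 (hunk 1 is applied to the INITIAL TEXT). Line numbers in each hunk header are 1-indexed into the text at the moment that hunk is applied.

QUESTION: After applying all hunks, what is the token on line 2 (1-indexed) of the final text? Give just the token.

Hunk 1: at line 2 remove [ddhnq] add [nxmhj,kfl] -> 7 lines: gnz zacm nxmhj kfl sry xxgfy vfkbz
Hunk 2: at line 3 remove [kfl] add [hepex,ojqc,hwh] -> 9 lines: gnz zacm nxmhj hepex ojqc hwh sry xxgfy vfkbz
Hunk 3: at line 1 remove [nxmhj] add [qpbb] -> 9 lines: gnz zacm qpbb hepex ojqc hwh sry xxgfy vfkbz
Hunk 4: at line 5 remove [hwh] add [gpqy] -> 9 lines: gnz zacm qpbb hepex ojqc gpqy sry xxgfy vfkbz
Final line 2: zacm

Answer: zacm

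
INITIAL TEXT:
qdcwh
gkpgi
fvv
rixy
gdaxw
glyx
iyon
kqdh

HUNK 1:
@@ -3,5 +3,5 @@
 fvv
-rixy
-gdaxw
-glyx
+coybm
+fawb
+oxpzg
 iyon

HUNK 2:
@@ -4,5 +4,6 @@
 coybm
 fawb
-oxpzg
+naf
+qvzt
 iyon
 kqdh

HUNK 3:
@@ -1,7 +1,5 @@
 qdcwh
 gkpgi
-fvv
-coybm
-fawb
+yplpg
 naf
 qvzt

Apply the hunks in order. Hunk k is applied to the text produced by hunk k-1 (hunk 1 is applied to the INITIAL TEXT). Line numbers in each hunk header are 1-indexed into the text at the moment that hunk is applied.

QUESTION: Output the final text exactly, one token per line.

Hunk 1: at line 3 remove [rixy,gdaxw,glyx] add [coybm,fawb,oxpzg] -> 8 lines: qdcwh gkpgi fvv coybm fawb oxpzg iyon kqdh
Hunk 2: at line 4 remove [oxpzg] add [naf,qvzt] -> 9 lines: qdcwh gkpgi fvv coybm fawb naf qvzt iyon kqdh
Hunk 3: at line 1 remove [fvv,coybm,fawb] add [yplpg] -> 7 lines: qdcwh gkpgi yplpg naf qvzt iyon kqdh

Answer: qdcwh
gkpgi
yplpg
naf
qvzt
iyon
kqdh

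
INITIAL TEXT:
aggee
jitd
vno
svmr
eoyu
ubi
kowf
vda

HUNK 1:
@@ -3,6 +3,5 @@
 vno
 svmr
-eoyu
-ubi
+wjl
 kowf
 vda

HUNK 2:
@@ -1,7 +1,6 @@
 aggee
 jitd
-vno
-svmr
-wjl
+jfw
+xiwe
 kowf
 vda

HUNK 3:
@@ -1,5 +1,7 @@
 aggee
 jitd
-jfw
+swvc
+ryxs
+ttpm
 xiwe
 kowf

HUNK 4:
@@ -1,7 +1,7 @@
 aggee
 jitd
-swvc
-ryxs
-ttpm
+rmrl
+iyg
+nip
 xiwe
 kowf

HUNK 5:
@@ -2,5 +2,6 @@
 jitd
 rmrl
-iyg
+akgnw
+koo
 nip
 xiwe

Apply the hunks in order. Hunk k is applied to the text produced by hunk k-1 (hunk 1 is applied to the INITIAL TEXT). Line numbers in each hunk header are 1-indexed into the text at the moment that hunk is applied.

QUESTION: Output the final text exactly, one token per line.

Answer: aggee
jitd
rmrl
akgnw
koo
nip
xiwe
kowf
vda

Derivation:
Hunk 1: at line 3 remove [eoyu,ubi] add [wjl] -> 7 lines: aggee jitd vno svmr wjl kowf vda
Hunk 2: at line 1 remove [vno,svmr,wjl] add [jfw,xiwe] -> 6 lines: aggee jitd jfw xiwe kowf vda
Hunk 3: at line 1 remove [jfw] add [swvc,ryxs,ttpm] -> 8 lines: aggee jitd swvc ryxs ttpm xiwe kowf vda
Hunk 4: at line 1 remove [swvc,ryxs,ttpm] add [rmrl,iyg,nip] -> 8 lines: aggee jitd rmrl iyg nip xiwe kowf vda
Hunk 5: at line 2 remove [iyg] add [akgnw,koo] -> 9 lines: aggee jitd rmrl akgnw koo nip xiwe kowf vda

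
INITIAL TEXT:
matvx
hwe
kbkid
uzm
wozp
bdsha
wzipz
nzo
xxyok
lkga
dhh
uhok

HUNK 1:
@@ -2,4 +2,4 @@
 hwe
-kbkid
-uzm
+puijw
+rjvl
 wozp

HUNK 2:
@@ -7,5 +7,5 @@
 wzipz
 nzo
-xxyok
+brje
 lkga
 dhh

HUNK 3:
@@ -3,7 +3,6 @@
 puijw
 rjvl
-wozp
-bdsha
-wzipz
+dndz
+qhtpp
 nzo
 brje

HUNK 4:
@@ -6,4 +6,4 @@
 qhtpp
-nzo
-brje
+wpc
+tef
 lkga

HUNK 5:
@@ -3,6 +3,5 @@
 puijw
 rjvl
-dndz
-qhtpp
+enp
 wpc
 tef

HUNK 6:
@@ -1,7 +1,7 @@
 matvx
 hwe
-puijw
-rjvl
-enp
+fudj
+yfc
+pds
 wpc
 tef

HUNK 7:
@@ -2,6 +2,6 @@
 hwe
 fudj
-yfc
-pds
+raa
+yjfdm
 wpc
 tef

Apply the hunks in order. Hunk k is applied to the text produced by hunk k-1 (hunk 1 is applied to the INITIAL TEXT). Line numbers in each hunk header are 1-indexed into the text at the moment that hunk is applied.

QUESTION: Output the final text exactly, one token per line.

Answer: matvx
hwe
fudj
raa
yjfdm
wpc
tef
lkga
dhh
uhok

Derivation:
Hunk 1: at line 2 remove [kbkid,uzm] add [puijw,rjvl] -> 12 lines: matvx hwe puijw rjvl wozp bdsha wzipz nzo xxyok lkga dhh uhok
Hunk 2: at line 7 remove [xxyok] add [brje] -> 12 lines: matvx hwe puijw rjvl wozp bdsha wzipz nzo brje lkga dhh uhok
Hunk 3: at line 3 remove [wozp,bdsha,wzipz] add [dndz,qhtpp] -> 11 lines: matvx hwe puijw rjvl dndz qhtpp nzo brje lkga dhh uhok
Hunk 4: at line 6 remove [nzo,brje] add [wpc,tef] -> 11 lines: matvx hwe puijw rjvl dndz qhtpp wpc tef lkga dhh uhok
Hunk 5: at line 3 remove [dndz,qhtpp] add [enp] -> 10 lines: matvx hwe puijw rjvl enp wpc tef lkga dhh uhok
Hunk 6: at line 1 remove [puijw,rjvl,enp] add [fudj,yfc,pds] -> 10 lines: matvx hwe fudj yfc pds wpc tef lkga dhh uhok
Hunk 7: at line 2 remove [yfc,pds] add [raa,yjfdm] -> 10 lines: matvx hwe fudj raa yjfdm wpc tef lkga dhh uhok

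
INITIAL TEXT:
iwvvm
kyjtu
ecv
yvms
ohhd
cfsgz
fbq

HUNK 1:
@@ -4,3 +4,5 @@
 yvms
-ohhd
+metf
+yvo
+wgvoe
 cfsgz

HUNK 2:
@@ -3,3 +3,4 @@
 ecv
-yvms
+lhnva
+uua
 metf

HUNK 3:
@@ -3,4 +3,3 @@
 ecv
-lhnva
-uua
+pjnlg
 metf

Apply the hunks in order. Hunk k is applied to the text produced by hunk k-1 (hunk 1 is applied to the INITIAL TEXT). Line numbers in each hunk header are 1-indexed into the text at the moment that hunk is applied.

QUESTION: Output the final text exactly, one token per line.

Hunk 1: at line 4 remove [ohhd] add [metf,yvo,wgvoe] -> 9 lines: iwvvm kyjtu ecv yvms metf yvo wgvoe cfsgz fbq
Hunk 2: at line 3 remove [yvms] add [lhnva,uua] -> 10 lines: iwvvm kyjtu ecv lhnva uua metf yvo wgvoe cfsgz fbq
Hunk 3: at line 3 remove [lhnva,uua] add [pjnlg] -> 9 lines: iwvvm kyjtu ecv pjnlg metf yvo wgvoe cfsgz fbq

Answer: iwvvm
kyjtu
ecv
pjnlg
metf
yvo
wgvoe
cfsgz
fbq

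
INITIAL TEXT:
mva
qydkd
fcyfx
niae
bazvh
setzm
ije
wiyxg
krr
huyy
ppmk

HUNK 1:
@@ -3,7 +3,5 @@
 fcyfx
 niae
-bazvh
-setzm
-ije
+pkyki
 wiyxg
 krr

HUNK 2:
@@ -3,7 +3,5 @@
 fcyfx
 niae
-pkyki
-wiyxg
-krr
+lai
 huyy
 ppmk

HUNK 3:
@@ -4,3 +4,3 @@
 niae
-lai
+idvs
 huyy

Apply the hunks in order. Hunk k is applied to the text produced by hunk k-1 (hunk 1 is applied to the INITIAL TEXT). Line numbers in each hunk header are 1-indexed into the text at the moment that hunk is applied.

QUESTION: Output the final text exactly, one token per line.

Hunk 1: at line 3 remove [bazvh,setzm,ije] add [pkyki] -> 9 lines: mva qydkd fcyfx niae pkyki wiyxg krr huyy ppmk
Hunk 2: at line 3 remove [pkyki,wiyxg,krr] add [lai] -> 7 lines: mva qydkd fcyfx niae lai huyy ppmk
Hunk 3: at line 4 remove [lai] add [idvs] -> 7 lines: mva qydkd fcyfx niae idvs huyy ppmk

Answer: mva
qydkd
fcyfx
niae
idvs
huyy
ppmk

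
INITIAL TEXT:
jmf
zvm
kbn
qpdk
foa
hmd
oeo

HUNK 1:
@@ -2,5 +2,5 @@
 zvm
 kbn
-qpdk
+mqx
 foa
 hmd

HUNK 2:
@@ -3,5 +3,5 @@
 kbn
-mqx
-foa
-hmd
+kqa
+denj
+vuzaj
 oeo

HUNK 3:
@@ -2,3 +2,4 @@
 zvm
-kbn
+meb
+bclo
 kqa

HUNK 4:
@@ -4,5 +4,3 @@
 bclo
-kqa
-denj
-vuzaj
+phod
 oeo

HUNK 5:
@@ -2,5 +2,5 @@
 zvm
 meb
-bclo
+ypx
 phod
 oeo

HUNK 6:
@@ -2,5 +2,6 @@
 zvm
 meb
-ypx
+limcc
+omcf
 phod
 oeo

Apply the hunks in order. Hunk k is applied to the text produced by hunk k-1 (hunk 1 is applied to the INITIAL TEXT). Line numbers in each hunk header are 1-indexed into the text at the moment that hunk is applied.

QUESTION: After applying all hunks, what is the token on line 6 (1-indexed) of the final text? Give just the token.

Hunk 1: at line 2 remove [qpdk] add [mqx] -> 7 lines: jmf zvm kbn mqx foa hmd oeo
Hunk 2: at line 3 remove [mqx,foa,hmd] add [kqa,denj,vuzaj] -> 7 lines: jmf zvm kbn kqa denj vuzaj oeo
Hunk 3: at line 2 remove [kbn] add [meb,bclo] -> 8 lines: jmf zvm meb bclo kqa denj vuzaj oeo
Hunk 4: at line 4 remove [kqa,denj,vuzaj] add [phod] -> 6 lines: jmf zvm meb bclo phod oeo
Hunk 5: at line 2 remove [bclo] add [ypx] -> 6 lines: jmf zvm meb ypx phod oeo
Hunk 6: at line 2 remove [ypx] add [limcc,omcf] -> 7 lines: jmf zvm meb limcc omcf phod oeo
Final line 6: phod

Answer: phod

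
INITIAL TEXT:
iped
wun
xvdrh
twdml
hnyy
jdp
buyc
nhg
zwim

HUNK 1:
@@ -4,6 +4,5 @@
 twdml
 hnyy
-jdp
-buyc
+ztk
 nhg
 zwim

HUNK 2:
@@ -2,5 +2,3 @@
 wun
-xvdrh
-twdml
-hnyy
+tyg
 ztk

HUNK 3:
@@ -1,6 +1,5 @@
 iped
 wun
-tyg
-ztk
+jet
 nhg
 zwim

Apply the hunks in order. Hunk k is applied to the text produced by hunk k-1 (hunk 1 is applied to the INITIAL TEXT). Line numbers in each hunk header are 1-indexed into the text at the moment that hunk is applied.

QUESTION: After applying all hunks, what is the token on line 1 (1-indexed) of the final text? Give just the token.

Answer: iped

Derivation:
Hunk 1: at line 4 remove [jdp,buyc] add [ztk] -> 8 lines: iped wun xvdrh twdml hnyy ztk nhg zwim
Hunk 2: at line 2 remove [xvdrh,twdml,hnyy] add [tyg] -> 6 lines: iped wun tyg ztk nhg zwim
Hunk 3: at line 1 remove [tyg,ztk] add [jet] -> 5 lines: iped wun jet nhg zwim
Final line 1: iped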